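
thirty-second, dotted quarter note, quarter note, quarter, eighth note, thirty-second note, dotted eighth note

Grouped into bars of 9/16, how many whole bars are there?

One bar of 9/16 = 18 thirty-second notes.
Convert each value to thirty-second notes: thirty-second = 1; dotted quarter note = 12; quarter note = 8; quarter = 8; eighth note = 4; thirty-second note = 1; dotted eighth note = 6.
Adding: 1 + 12 + 8 + 8 + 4 + 1 + 6 = 40.
40 ÷ 18 = 2 complete bars with 4 left over.

2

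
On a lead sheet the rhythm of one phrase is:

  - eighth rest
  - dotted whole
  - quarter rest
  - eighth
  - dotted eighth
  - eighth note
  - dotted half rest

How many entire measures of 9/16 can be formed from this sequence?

5

One bar of 9/16 = 9 sixteenth notes.
Working in sixteenth notes: eighth rest = 2; dotted whole = 24; quarter rest = 4; eighth = 2; dotted eighth = 3; eighth note = 2; dotted half rest = 12.
Altogether 2 + 24 + 4 + 2 + 3 + 2 + 12 = 49.
49 ÷ 9 = 5 complete bars with 4 left over.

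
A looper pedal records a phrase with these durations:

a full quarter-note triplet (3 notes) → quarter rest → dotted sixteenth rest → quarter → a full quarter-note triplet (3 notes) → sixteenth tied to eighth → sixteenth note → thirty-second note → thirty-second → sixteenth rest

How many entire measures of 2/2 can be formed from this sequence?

One bar of 2/2 = 32 thirty-second notes.
Working in thirty-second notes: a full quarter-note triplet (3 notes) (three triplet quarters span one half) = 16; quarter rest = 8; dotted sixteenth rest = 3; quarter = 8; a full quarter-note triplet (3 notes) (three triplet quarters span one half) = 16; sixteenth tied to eighth (sixteenth + eighth) = 6; sixteenth note = 2; thirty-second note = 1; thirty-second = 1; sixteenth rest = 2.
Total: 16 + 8 + 3 + 8 + 16 + 6 + 2 + 1 + 1 + 2 = 63.
63 ÷ 32 = 1 complete bar with 31 left over.

1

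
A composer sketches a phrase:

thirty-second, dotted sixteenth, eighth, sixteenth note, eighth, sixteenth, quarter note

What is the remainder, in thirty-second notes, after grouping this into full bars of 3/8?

0

One bar of 3/8 = 12 thirty-second notes.
In thirty-second notes: thirty-second = 1; dotted sixteenth = 3; eighth = 4; sixteenth note = 2; eighth = 4; sixteenth = 2; quarter note = 8.
Sum: 1 + 3 + 4 + 2 + 4 + 2 + 8 = 24.
24 ÷ 12 = 2 complete bars with 0 thirty-second notes remaining.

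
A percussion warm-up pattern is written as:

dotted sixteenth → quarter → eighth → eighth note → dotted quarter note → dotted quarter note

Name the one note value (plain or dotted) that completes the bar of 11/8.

thirty-second note

The bar of 11/8 = 44 thirty-second notes.
Express everything in thirty-second notes: dotted sixteenth = 3; quarter = 8; eighth = 4; eighth note = 4; dotted quarter note = 12; dotted quarter note = 12.
Altogether 3 + 8 + 4 + 4 + 12 + 12 = 43.
Remaining: 44 − 43 = 1 thirty-second note, which is a thirty-second note.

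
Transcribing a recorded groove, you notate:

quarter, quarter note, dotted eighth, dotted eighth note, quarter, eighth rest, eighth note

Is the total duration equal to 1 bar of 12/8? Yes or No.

One bar of 12/8 = 24 sixteenth notes.
Working in sixteenth notes: quarter = 4; quarter note = 4; dotted eighth = 3; dotted eighth note = 3; quarter = 4; eighth rest = 2; eighth note = 2.
Adding: 4 + 4 + 3 + 3 + 4 + 2 + 2 = 22.
22 falls short of 24, so the answer is No.

No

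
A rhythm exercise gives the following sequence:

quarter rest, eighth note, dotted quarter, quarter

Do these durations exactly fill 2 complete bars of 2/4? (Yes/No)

One bar of 2/4 = 4 eighth notes, so 2 bars = 8.
Express everything in eighth notes: quarter rest = 2; eighth note = 1; dotted quarter = 3; quarter = 2.
Total: 2 + 1 + 3 + 2 = 8.
8 equals 8, so the answer is Yes.

Yes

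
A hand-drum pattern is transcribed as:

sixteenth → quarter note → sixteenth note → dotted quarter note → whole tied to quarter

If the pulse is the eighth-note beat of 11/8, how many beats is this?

16

One eighth-note beat = 2 sixteenth notes.
In sixteenth notes: sixteenth = 1; quarter note = 4; sixteenth note = 1; dotted quarter note = 6; whole tied to quarter (whole + quarter) = 20.
Adding: 1 + 4 + 1 + 6 + 20 = 32.
32 ÷ 2 = 16 beats.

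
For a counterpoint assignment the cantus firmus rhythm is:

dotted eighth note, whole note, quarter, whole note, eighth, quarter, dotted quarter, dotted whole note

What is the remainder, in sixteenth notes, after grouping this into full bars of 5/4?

One bar of 5/4 = 20 sixteenth notes.
Convert each value to sixteenth notes: dotted eighth note = 3; whole note = 16; quarter = 4; whole note = 16; eighth = 2; quarter = 4; dotted quarter = 6; dotted whole note = 24.
Total: 3 + 16 + 4 + 16 + 2 + 4 + 6 + 24 = 75.
75 ÷ 20 = 3 complete bars with 15 sixteenth notes remaining.

15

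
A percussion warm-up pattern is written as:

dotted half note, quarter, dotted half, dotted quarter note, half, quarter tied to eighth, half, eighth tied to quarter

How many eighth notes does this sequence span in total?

31

Working in eighth notes: dotted half note = 6; quarter = 2; dotted half = 6; dotted quarter note = 3; half = 4; quarter tied to eighth (quarter + eighth) = 3; half = 4; eighth tied to quarter (eighth + quarter) = 3.
Sum: 6 + 2 + 6 + 3 + 4 + 3 + 4 + 3 = 31 eighth notes.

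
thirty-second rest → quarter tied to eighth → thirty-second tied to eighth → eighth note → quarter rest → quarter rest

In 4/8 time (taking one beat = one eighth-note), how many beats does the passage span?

One eighth-note beat = 4 thirty-second notes.
Express everything in thirty-second notes: thirty-second rest = 1; quarter tied to eighth (quarter + eighth) = 12; thirty-second tied to eighth (thirty-second + eighth) = 5; eighth note = 4; quarter rest = 8; quarter rest = 8.
Altogether 1 + 12 + 5 + 4 + 8 + 8 = 38.
38 ÷ 4 = 9.5 beats.

9.5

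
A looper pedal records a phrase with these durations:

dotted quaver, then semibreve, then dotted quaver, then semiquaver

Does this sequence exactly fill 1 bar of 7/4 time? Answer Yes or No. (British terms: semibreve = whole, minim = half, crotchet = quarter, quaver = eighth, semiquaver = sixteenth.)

No

One bar of 7/4 = 28 sixteenth notes.
Convert each value to sixteenth notes: dotted quaver = 3; semibreve = 16; dotted quaver = 3; semiquaver = 1.
Sum: 3 + 16 + 3 + 1 = 23.
23 falls short of 28, so the answer is No.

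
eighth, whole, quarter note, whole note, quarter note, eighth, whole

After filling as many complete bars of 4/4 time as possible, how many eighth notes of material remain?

6

One bar of 4/4 = 8 eighth notes.
Working in eighth notes: eighth = 1; whole = 8; quarter note = 2; whole note = 8; quarter note = 2; eighth = 1; whole = 8.
Total: 1 + 8 + 2 + 8 + 2 + 1 + 8 = 30.
30 ÷ 8 = 3 complete bars with 6 eighth notes remaining.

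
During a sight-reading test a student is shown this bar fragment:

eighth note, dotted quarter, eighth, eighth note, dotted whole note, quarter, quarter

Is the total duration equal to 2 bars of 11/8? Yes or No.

Yes

One bar of 11/8 = 11 eighth notes, so 2 bars = 22.
Each duration in eighth notes: eighth note = 1; dotted quarter = 3; eighth = 1; eighth note = 1; dotted whole note = 12; quarter = 2; quarter = 2.
Adding: 1 + 3 + 1 + 1 + 12 + 2 + 2 = 22.
22 equals 22, so the answer is Yes.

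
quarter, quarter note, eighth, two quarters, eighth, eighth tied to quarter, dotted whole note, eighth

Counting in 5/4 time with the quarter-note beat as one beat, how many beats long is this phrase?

13

One quarter-note beat = 2 eighth notes.
Working in eighth notes: quarter = 2; quarter note = 2; eighth = 1; quarter = 2; quarter = 2; eighth = 1; eighth tied to quarter (eighth + quarter) = 3; dotted whole note = 12; eighth = 1.
Total: 2 + 2 + 1 + 2 + 2 + 1 + 3 + 12 + 1 = 26.
26 ÷ 2 = 13 beats.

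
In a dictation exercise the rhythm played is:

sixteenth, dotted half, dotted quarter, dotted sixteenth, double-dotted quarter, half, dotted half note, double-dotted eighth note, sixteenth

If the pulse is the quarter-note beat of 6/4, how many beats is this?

13

One quarter-note beat = 8 thirty-second notes.
Working in thirty-second notes: sixteenth = 2; dotted half = 24; dotted quarter = 12; dotted sixteenth = 3; double-dotted quarter = 14; half = 16; dotted half note = 24; double-dotted eighth note = 7; sixteenth = 2.
Adding: 2 + 24 + 12 + 3 + 14 + 16 + 24 + 7 + 2 = 104.
104 ÷ 8 = 13 beats.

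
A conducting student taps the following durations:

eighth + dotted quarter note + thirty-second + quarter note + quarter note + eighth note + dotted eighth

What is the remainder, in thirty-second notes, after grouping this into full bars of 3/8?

One bar of 3/8 = 12 thirty-second notes.
In thirty-second notes: eighth = 4; dotted quarter note = 12; thirty-second = 1; quarter note = 8; quarter note = 8; eighth note = 4; dotted eighth = 6.
Adding: 4 + 12 + 1 + 8 + 8 + 4 + 6 = 43.
43 ÷ 12 = 3 complete bars with 7 thirty-second notes remaining.

7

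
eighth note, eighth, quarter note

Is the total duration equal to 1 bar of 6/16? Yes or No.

No

One bar of 6/16 = 3 eighth notes.
Working in eighth notes: eighth note = 1; eighth = 1; quarter note = 2.
Adding: 1 + 1 + 2 = 4.
4 exceeds 3, so the answer is No.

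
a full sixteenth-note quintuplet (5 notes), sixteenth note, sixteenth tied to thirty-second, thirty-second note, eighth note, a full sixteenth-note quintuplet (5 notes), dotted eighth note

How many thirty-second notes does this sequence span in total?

Working in thirty-second notes: a full sixteenth-note quintuplet (5 notes) (five quintuplet sixteenths span one quarter) = 8; sixteenth note = 2; sixteenth tied to thirty-second (sixteenth + thirty-second) = 3; thirty-second note = 1; eighth note = 4; a full sixteenth-note quintuplet (5 notes) (five quintuplet sixteenths span one quarter) = 8; dotted eighth note = 6.
Sum: 8 + 2 + 3 + 1 + 4 + 8 + 6 = 32 thirty-second notes.

32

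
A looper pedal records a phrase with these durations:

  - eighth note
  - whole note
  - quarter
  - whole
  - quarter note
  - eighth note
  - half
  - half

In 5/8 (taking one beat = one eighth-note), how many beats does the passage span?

30

One eighth-note beat = 2 sixteenth notes.
Each duration in sixteenth notes: eighth note = 2; whole note = 16; quarter = 4; whole = 16; quarter note = 4; eighth note = 2; half = 8; half = 8.
Total: 2 + 16 + 4 + 16 + 4 + 2 + 8 + 8 = 60.
60 ÷ 2 = 30 beats.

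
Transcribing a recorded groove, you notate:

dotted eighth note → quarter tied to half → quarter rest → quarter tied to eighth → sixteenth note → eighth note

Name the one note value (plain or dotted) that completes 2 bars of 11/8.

2 bars of 11/8 = 44 sixteenth notes.
Express everything in sixteenth notes: dotted eighth note = 3; quarter tied to half (quarter + half) = 12; quarter rest = 4; quarter tied to eighth (quarter + eighth) = 6; sixteenth note = 1; eighth note = 2.
Adding: 3 + 12 + 4 + 6 + 1 + 2 = 28.
Remaining: 44 − 28 = 16 sixteenth notes, which is a whole note.

whole note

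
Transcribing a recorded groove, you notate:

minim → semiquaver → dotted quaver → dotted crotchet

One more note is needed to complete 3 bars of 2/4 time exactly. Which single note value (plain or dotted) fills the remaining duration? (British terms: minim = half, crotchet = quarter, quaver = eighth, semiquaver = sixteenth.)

dotted quarter note

3 bars of 2/4 = 24 sixteenth notes.
In sixteenth notes: minim = 8; semiquaver = 1; dotted quaver = 3; dotted crotchet = 6.
Altogether 8 + 1 + 3 + 6 = 18.
Remaining: 24 − 18 = 6 sixteenth notes, which is a dotted quarter note.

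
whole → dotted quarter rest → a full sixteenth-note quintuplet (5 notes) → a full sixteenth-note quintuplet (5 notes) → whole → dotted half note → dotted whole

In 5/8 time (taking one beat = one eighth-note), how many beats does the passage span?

41

One eighth-note beat = 2 sixteenth notes.
Each duration in sixteenth notes: whole = 16; dotted quarter rest = 6; a full sixteenth-note quintuplet (5 notes) (five quintuplet sixteenths span one quarter) = 4; a full sixteenth-note quintuplet (5 notes) (five quintuplet sixteenths span one quarter) = 4; whole = 16; dotted half note = 12; dotted whole = 24.
Total: 16 + 6 + 4 + 4 + 16 + 12 + 24 = 82.
82 ÷ 2 = 41 beats.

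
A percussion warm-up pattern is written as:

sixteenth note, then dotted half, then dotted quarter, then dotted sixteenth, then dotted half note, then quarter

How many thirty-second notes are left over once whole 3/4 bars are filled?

1

One bar of 3/4 = 24 thirty-second notes.
Each duration in thirty-second notes: sixteenth note = 2; dotted half = 24; dotted quarter = 12; dotted sixteenth = 3; dotted half note = 24; quarter = 8.
Sum: 2 + 24 + 12 + 3 + 24 + 8 = 73.
73 ÷ 24 = 3 complete bars with 1 thirty-second note remaining.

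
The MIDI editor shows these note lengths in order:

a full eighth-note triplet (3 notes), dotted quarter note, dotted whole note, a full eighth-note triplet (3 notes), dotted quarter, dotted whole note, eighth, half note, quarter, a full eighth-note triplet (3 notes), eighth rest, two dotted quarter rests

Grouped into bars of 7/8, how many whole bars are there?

7

One bar of 7/8 = 7 eighth notes.
Convert each value to eighth notes: a full eighth-note triplet (3 notes) (three triplet eighths span one quarter) = 2; dotted quarter note = 3; dotted whole note = 12; a full eighth-note triplet (3 notes) (three triplet eighths span one quarter) = 2; dotted quarter = 3; dotted whole note = 12; eighth = 1; half note = 4; quarter = 2; a full eighth-note triplet (3 notes) (three triplet eighths span one quarter) = 2; eighth rest = 1; dotted quarter rest = 3; dotted quarter rest = 3.
Adding: 2 + 3 + 12 + 2 + 3 + 12 + 1 + 4 + 2 + 2 + 1 + 3 + 3 = 50.
50 ÷ 7 = 7 complete bars with 1 left over.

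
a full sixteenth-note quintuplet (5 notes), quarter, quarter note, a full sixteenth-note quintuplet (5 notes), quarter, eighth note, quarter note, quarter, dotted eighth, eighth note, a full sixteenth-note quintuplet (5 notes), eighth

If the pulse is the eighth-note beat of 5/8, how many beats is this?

One eighth-note beat = 2 sixteenth notes.
Convert each value to sixteenth notes: a full sixteenth-note quintuplet (5 notes) (five quintuplet sixteenths span one quarter) = 4; quarter = 4; quarter note = 4; a full sixteenth-note quintuplet (5 notes) (five quintuplet sixteenths span one quarter) = 4; quarter = 4; eighth note = 2; quarter note = 4; quarter = 4; dotted eighth = 3; eighth note = 2; a full sixteenth-note quintuplet (5 notes) (five quintuplet sixteenths span one quarter) = 4; eighth = 2.
Altogether 4 + 4 + 4 + 4 + 4 + 2 + 4 + 4 + 3 + 2 + 4 + 2 = 41.
41 ÷ 2 = 20.5 beats.

20.5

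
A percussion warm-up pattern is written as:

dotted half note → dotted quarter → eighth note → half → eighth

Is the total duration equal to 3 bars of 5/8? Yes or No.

Yes

One bar of 5/8 = 5 eighth notes, so 3 bars = 15.
Express everything in eighth notes: dotted half note = 6; dotted quarter = 3; eighth note = 1; half = 4; eighth = 1.
Total: 6 + 3 + 1 + 4 + 1 = 15.
15 equals 15, so the answer is Yes.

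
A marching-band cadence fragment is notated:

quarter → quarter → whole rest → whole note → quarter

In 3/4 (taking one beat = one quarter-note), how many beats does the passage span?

11

One quarter-note beat = 2 eighth notes.
Express everything in eighth notes: quarter = 2; quarter = 2; whole rest = 8; whole note = 8; quarter = 2.
Altogether 2 + 2 + 8 + 8 + 2 = 22.
22 ÷ 2 = 11 beats.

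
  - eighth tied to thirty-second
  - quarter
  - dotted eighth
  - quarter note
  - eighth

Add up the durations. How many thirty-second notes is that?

31

Convert each value to thirty-second notes: eighth tied to thirty-second (eighth + thirty-second) = 5; quarter = 8; dotted eighth = 6; quarter note = 8; eighth = 4.
Total: 5 + 8 + 6 + 8 + 4 = 31 thirty-second notes.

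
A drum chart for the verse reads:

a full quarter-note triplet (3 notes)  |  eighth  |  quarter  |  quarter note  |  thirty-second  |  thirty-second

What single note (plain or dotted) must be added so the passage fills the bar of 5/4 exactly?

The bar of 5/4 = 40 thirty-second notes.
Express everything in thirty-second notes: a full quarter-note triplet (3 notes) (three triplet quarters span one half) = 16; eighth = 4; quarter = 8; quarter note = 8; thirty-second = 1; thirty-second = 1.
Altogether 16 + 4 + 8 + 8 + 1 + 1 = 38.
Remaining: 40 − 38 = 2 thirty-second notes, which is a sixteenth note.

sixteenth note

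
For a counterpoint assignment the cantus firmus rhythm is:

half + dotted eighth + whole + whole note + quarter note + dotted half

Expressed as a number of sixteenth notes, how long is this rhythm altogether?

59

Convert each value to sixteenth notes: half = 8; dotted eighth = 3; whole = 16; whole note = 16; quarter note = 4; dotted half = 12.
Adding: 8 + 3 + 16 + 16 + 4 + 12 = 59 sixteenth notes.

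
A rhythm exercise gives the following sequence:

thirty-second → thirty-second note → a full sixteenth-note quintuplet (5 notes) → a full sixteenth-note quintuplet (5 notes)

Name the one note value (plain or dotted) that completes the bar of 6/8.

The bar of 6/8 = 24 thirty-second notes.
Express everything in thirty-second notes: thirty-second = 1; thirty-second note = 1; a full sixteenth-note quintuplet (5 notes) (five quintuplet sixteenths span one quarter) = 8; a full sixteenth-note quintuplet (5 notes) (five quintuplet sixteenths span one quarter) = 8.
Altogether 1 + 1 + 8 + 8 = 18.
Remaining: 24 − 18 = 6 thirty-second notes, which is a dotted eighth note.

dotted eighth note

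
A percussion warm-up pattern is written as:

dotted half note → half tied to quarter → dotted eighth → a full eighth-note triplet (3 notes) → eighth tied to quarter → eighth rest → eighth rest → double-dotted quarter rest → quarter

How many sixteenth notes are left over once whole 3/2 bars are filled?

4

One bar of 3/2 = 24 sixteenth notes.
In sixteenth notes: dotted half note = 12; half tied to quarter (half + quarter) = 12; dotted eighth = 3; a full eighth-note triplet (3 notes) (three triplet eighths span one quarter) = 4; eighth tied to quarter (eighth + quarter) = 6; eighth rest = 2; eighth rest = 2; double-dotted quarter rest = 7; quarter = 4.
Adding: 12 + 12 + 3 + 4 + 6 + 2 + 2 + 7 + 4 = 52.
52 ÷ 24 = 2 complete bars with 4 sixteenth notes remaining.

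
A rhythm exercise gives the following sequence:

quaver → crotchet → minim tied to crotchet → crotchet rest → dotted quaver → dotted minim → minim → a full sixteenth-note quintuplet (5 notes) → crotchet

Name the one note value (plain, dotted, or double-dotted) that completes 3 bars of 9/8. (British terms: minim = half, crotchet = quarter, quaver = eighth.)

sixteenth note

3 bars of 9/8 = 54 sixteenth notes.
Convert each value to sixteenth notes: quaver = 2; crotchet = 4; minim tied to crotchet (minim + crotchet) = 12; crotchet rest = 4; dotted quaver = 3; dotted minim = 12; minim = 8; a full sixteenth-note quintuplet (5 notes) (five quintuplet sixteenths span one quarter) = 4; crotchet = 4.
Adding: 2 + 4 + 12 + 4 + 3 + 12 + 8 + 4 + 4 = 53.
Remaining: 54 − 53 = 1 sixteenth note, which is a sixteenth note.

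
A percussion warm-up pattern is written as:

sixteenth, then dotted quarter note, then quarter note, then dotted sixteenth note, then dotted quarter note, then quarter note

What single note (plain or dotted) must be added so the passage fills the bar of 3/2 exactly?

dotted sixteenth note

The bar of 3/2 = 48 thirty-second notes.
Convert each value to thirty-second notes: sixteenth = 2; dotted quarter note = 12; quarter note = 8; dotted sixteenth note = 3; dotted quarter note = 12; quarter note = 8.
Sum: 2 + 12 + 8 + 3 + 12 + 8 = 45.
Remaining: 48 − 45 = 3 thirty-second notes, which is a dotted sixteenth note.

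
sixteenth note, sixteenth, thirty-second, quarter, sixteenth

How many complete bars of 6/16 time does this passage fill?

1

One bar of 6/16 = 12 thirty-second notes.
Convert each value to thirty-second notes: sixteenth note = 2; sixteenth = 2; thirty-second = 1; quarter = 8; sixteenth = 2.
Total: 2 + 2 + 1 + 8 + 2 = 15.
15 ÷ 12 = 1 complete bar with 3 left over.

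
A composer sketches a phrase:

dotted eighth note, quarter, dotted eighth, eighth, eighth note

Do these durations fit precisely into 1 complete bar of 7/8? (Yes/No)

One bar of 7/8 = 14 sixteenth notes.
Express everything in sixteenth notes: dotted eighth note = 3; quarter = 4; dotted eighth = 3; eighth = 2; eighth note = 2.
Altogether 3 + 4 + 3 + 2 + 2 = 14.
14 equals 14, so the answer is Yes.

Yes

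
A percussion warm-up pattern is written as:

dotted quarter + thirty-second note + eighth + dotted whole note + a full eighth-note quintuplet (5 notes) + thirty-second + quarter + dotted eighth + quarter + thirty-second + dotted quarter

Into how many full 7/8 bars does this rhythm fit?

4

One bar of 7/8 = 28 thirty-second notes.
Working in thirty-second notes: dotted quarter = 12; thirty-second note = 1; eighth = 4; dotted whole note = 48; a full eighth-note quintuplet (5 notes) (five quintuplet eighths span one half) = 16; thirty-second = 1; quarter = 8; dotted eighth = 6; quarter = 8; thirty-second = 1; dotted quarter = 12.
Adding: 12 + 1 + 4 + 48 + 16 + 1 + 8 + 6 + 8 + 1 + 12 = 117.
117 ÷ 28 = 4 complete bars with 5 left over.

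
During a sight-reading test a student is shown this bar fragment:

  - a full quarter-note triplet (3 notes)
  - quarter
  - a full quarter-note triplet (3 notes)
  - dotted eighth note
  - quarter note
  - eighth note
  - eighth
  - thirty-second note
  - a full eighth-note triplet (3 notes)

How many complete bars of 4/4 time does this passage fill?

One bar of 4/4 = 32 thirty-second notes.
Working in thirty-second notes: a full quarter-note triplet (3 notes) (three triplet quarters span one half) = 16; quarter = 8; a full quarter-note triplet (3 notes) (three triplet quarters span one half) = 16; dotted eighth note = 6; quarter note = 8; eighth note = 4; eighth = 4; thirty-second note = 1; a full eighth-note triplet (3 notes) (three triplet eighths span one quarter) = 8.
Adding: 16 + 8 + 16 + 6 + 8 + 4 + 4 + 1 + 8 = 71.
71 ÷ 32 = 2 complete bars with 7 left over.

2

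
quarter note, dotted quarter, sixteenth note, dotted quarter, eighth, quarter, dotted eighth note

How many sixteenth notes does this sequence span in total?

In sixteenth notes: quarter note = 4; dotted quarter = 6; sixteenth note = 1; dotted quarter = 6; eighth = 2; quarter = 4; dotted eighth note = 3.
Sum: 4 + 6 + 1 + 6 + 2 + 4 + 3 = 26 sixteenth notes.

26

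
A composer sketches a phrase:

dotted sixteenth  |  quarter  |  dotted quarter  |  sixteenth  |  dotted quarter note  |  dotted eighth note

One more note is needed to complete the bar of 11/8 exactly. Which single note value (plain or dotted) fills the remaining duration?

The bar of 11/8 = 44 thirty-second notes.
Express everything in thirty-second notes: dotted sixteenth = 3; quarter = 8; dotted quarter = 12; sixteenth = 2; dotted quarter note = 12; dotted eighth note = 6.
Sum: 3 + 8 + 12 + 2 + 12 + 6 = 43.
Remaining: 44 − 43 = 1 thirty-second note, which is a thirty-second note.

thirty-second note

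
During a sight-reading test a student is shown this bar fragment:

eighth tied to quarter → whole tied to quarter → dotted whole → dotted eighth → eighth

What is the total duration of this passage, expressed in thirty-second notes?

110

Express everything in thirty-second notes: eighth tied to quarter (eighth + quarter) = 12; whole tied to quarter (whole + quarter) = 40; dotted whole = 48; dotted eighth = 6; eighth = 4.
Adding: 12 + 40 + 48 + 6 + 4 = 110 thirty-second notes.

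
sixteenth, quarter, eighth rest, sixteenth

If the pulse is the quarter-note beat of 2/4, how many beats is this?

2

One quarter-note beat = 4 sixteenth notes.
Express everything in sixteenth notes: sixteenth = 1; quarter = 4; eighth rest = 2; sixteenth = 1.
Total: 1 + 4 + 2 + 1 = 8.
8 ÷ 4 = 2 beats.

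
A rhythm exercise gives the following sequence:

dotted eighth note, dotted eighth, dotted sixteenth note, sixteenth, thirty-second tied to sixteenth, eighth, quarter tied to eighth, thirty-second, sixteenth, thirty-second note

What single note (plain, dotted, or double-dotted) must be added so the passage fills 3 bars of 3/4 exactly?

whole note

3 bars of 3/4 = 72 thirty-second notes.
In thirty-second notes: dotted eighth note = 6; dotted eighth = 6; dotted sixteenth note = 3; sixteenth = 2; thirty-second tied to sixteenth (thirty-second + sixteenth) = 3; eighth = 4; quarter tied to eighth (quarter + eighth) = 12; thirty-second = 1; sixteenth = 2; thirty-second note = 1.
Adding: 6 + 6 + 3 + 2 + 3 + 4 + 12 + 1 + 2 + 1 = 40.
Remaining: 72 − 40 = 32 thirty-second notes, which is a whole note.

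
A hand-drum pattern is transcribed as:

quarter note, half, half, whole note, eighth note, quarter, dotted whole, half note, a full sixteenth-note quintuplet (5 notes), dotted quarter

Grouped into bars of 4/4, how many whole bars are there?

5

One bar of 4/4 = 8 eighth notes.
In eighth notes: quarter note = 2; half = 4; half = 4; whole note = 8; eighth note = 1; quarter = 2; dotted whole = 12; half note = 4; a full sixteenth-note quintuplet (5 notes) (five quintuplet sixteenths span one quarter) = 2; dotted quarter = 3.
Adding: 2 + 4 + 4 + 8 + 1 + 2 + 12 + 4 + 2 + 3 = 42.
42 ÷ 8 = 5 complete bars with 2 left over.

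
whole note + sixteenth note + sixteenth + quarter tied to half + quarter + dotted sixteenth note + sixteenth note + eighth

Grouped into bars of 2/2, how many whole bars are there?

2

One bar of 2/2 = 32 thirty-second notes.
Convert each value to thirty-second notes: whole note = 32; sixteenth note = 2; sixteenth = 2; quarter tied to half (quarter + half) = 24; quarter = 8; dotted sixteenth note = 3; sixteenth note = 2; eighth = 4.
Sum: 32 + 2 + 2 + 24 + 8 + 3 + 2 + 4 = 77.
77 ÷ 32 = 2 complete bars with 13 left over.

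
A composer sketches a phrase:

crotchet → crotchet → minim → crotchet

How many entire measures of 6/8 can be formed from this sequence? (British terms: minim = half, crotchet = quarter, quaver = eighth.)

One bar of 6/8 = 3 quarter notes.
Express everything in quarter notes: crotchet = 1; crotchet = 1; minim = 2; crotchet = 1.
Sum: 1 + 1 + 2 + 1 = 5.
5 ÷ 3 = 1 complete bar with 2 left over.

1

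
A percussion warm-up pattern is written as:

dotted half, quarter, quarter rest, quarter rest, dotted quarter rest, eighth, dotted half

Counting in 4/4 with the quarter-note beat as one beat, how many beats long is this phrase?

11

One quarter-note beat = 2 eighth notes.
Convert each value to eighth notes: dotted half = 6; quarter = 2; quarter rest = 2; quarter rest = 2; dotted quarter rest = 3; eighth = 1; dotted half = 6.
Adding: 6 + 2 + 2 + 2 + 3 + 1 + 6 = 22.
22 ÷ 2 = 11 beats.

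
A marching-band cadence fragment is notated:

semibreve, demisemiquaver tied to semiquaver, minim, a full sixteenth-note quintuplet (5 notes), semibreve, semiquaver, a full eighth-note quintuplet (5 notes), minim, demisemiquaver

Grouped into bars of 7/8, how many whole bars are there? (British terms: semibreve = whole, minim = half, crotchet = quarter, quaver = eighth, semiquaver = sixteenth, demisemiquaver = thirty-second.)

One bar of 7/8 = 28 thirty-second notes.
Express everything in thirty-second notes: semibreve = 32; demisemiquaver tied to semiquaver (demisemiquaver + semiquaver) = 3; minim = 16; a full sixteenth-note quintuplet (5 notes) (five quintuplet sixteenths span one quarter) = 8; semibreve = 32; semiquaver = 2; a full eighth-note quintuplet (5 notes) (five quintuplet eighths span one half) = 16; minim = 16; demisemiquaver = 1.
Adding: 32 + 3 + 16 + 8 + 32 + 2 + 16 + 16 + 1 = 126.
126 ÷ 28 = 4 complete bars with 14 left over.

4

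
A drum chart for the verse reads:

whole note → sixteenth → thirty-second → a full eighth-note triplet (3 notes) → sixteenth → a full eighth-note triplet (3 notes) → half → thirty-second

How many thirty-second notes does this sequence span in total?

70

Express everything in thirty-second notes: whole note = 32; sixteenth = 2; thirty-second = 1; a full eighth-note triplet (3 notes) (three triplet eighths span one quarter) = 8; sixteenth = 2; a full eighth-note triplet (3 notes) (three triplet eighths span one quarter) = 8; half = 16; thirty-second = 1.
Adding: 32 + 2 + 1 + 8 + 2 + 8 + 16 + 1 = 70 thirty-second notes.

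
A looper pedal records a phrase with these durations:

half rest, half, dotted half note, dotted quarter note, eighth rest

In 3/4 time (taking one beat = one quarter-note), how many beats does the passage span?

9

One quarter-note beat = 2 eighth notes.
Express everything in eighth notes: half rest = 4; half = 4; dotted half note = 6; dotted quarter note = 3; eighth rest = 1.
Altogether 4 + 4 + 6 + 3 + 1 = 18.
18 ÷ 2 = 9 beats.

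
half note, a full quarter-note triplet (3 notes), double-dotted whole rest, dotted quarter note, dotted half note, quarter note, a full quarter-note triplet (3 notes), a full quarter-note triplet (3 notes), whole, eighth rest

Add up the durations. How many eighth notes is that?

In eighth notes: half note = 4; a full quarter-note triplet (3 notes) (three triplet quarters span one half) = 4; double-dotted whole rest = 14; dotted quarter note = 3; dotted half note = 6; quarter note = 2; a full quarter-note triplet (3 notes) (three triplet quarters span one half) = 4; a full quarter-note triplet (3 notes) (three triplet quarters span one half) = 4; whole = 8; eighth rest = 1.
Sum: 4 + 4 + 14 + 3 + 6 + 2 + 4 + 4 + 8 + 1 = 50 eighth notes.

50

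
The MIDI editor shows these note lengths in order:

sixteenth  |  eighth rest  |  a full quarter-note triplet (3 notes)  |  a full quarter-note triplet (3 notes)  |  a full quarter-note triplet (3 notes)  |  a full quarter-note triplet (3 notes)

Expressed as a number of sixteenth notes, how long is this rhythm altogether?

Working in sixteenth notes: sixteenth = 1; eighth rest = 2; a full quarter-note triplet (3 notes) (three triplet quarters span one half) = 8; a full quarter-note triplet (3 notes) (three triplet quarters span one half) = 8; a full quarter-note triplet (3 notes) (three triplet quarters span one half) = 8; a full quarter-note triplet (3 notes) (three triplet quarters span one half) = 8.
Sum: 1 + 2 + 8 + 8 + 8 + 8 = 35 sixteenth notes.

35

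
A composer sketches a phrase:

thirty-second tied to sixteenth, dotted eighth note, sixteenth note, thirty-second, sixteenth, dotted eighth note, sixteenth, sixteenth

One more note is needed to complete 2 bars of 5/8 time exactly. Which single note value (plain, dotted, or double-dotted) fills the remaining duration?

2 bars of 5/8 = 40 thirty-second notes.
Each duration in thirty-second notes: thirty-second tied to sixteenth (thirty-second + sixteenth) = 3; dotted eighth note = 6; sixteenth note = 2; thirty-second = 1; sixteenth = 2; dotted eighth note = 6; sixteenth = 2; sixteenth = 2.
Total: 3 + 6 + 2 + 1 + 2 + 6 + 2 + 2 = 24.
Remaining: 40 − 24 = 16 thirty-second notes, which is a half note.

half note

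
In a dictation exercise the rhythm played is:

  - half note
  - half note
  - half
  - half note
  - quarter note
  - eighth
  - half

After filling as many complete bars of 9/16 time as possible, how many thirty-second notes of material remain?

One bar of 9/16 = 9 sixteenth notes.
Each duration in sixteenth notes: half note = 8; half note = 8; half = 8; half note = 8; quarter note = 4; eighth = 2; half = 8.
Total: 8 + 8 + 8 + 8 + 4 + 2 + 8 = 46.
46 ÷ 9 = 5 complete bars with 1 sixteenth note remaining = 2 thirty-second notes.

2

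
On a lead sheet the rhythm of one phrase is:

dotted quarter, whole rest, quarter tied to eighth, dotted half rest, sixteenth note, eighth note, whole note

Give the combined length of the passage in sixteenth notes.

59

Working in sixteenth notes: dotted quarter = 6; whole rest = 16; quarter tied to eighth (quarter + eighth) = 6; dotted half rest = 12; sixteenth note = 1; eighth note = 2; whole note = 16.
Total: 6 + 16 + 6 + 12 + 1 + 2 + 16 = 59 sixteenth notes.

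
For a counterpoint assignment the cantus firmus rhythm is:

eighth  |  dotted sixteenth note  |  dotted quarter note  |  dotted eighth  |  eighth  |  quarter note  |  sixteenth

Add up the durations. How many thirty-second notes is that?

39

Express everything in thirty-second notes: eighth = 4; dotted sixteenth note = 3; dotted quarter note = 12; dotted eighth = 6; eighth = 4; quarter note = 8; sixteenth = 2.
Adding: 4 + 3 + 12 + 6 + 4 + 8 + 2 = 39 thirty-second notes.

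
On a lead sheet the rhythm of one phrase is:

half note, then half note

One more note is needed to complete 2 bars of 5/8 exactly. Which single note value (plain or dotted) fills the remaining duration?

quarter note

2 bars of 5/8 = 10 eighth notes.
Express everything in eighth notes: half note = 4; half note = 4.
Altogether 4 + 4 = 8.
Remaining: 10 − 8 = 2 eighth notes, which is a quarter note.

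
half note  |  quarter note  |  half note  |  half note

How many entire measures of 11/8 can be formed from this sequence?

One bar of 11/8 = 11 eighth notes.
Each duration in eighth notes: half note = 4; quarter note = 2; half note = 4; half note = 4.
Total: 4 + 2 + 4 + 4 = 14.
14 ÷ 11 = 1 complete bar with 3 left over.

1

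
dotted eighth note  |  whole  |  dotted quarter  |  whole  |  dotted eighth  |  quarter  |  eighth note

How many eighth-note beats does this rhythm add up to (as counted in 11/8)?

One eighth-note beat = 2 sixteenth notes.
Express everything in sixteenth notes: dotted eighth note = 3; whole = 16; dotted quarter = 6; whole = 16; dotted eighth = 3; quarter = 4; eighth note = 2.
Altogether 3 + 16 + 6 + 16 + 3 + 4 + 2 = 50.
50 ÷ 2 = 25 beats.

25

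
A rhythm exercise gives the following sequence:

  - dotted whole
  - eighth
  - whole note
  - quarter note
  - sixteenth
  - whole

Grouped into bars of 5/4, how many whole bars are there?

One bar of 5/4 = 20 sixteenth notes.
In sixteenth notes: dotted whole = 24; eighth = 2; whole note = 16; quarter note = 4; sixteenth = 1; whole = 16.
Adding: 24 + 2 + 16 + 4 + 1 + 16 = 63.
63 ÷ 20 = 3 complete bars with 3 left over.

3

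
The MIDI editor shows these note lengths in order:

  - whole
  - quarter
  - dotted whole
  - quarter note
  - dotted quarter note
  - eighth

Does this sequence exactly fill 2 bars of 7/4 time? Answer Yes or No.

Yes

One bar of 7/4 = 14 eighth notes, so 2 bars = 28.
Convert each value to eighth notes: whole = 8; quarter = 2; dotted whole = 12; quarter note = 2; dotted quarter note = 3; eighth = 1.
Adding: 8 + 2 + 12 + 2 + 3 + 1 = 28.
28 equals 28, so the answer is Yes.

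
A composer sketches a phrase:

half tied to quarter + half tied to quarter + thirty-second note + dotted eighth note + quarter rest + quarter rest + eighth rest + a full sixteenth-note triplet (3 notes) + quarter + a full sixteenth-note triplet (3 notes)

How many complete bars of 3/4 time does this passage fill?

One bar of 3/4 = 24 thirty-second notes.
Each duration in thirty-second notes: half tied to quarter (half + quarter) = 24; half tied to quarter (half + quarter) = 24; thirty-second note = 1; dotted eighth note = 6; quarter rest = 8; quarter rest = 8; eighth rest = 4; a full sixteenth-note triplet (3 notes) (three triplet sixteenths span one eighth) = 4; quarter = 8; a full sixteenth-note triplet (3 notes) (three triplet sixteenths span one eighth) = 4.
Altogether 24 + 24 + 1 + 6 + 8 + 8 + 4 + 4 + 8 + 4 = 91.
91 ÷ 24 = 3 complete bars with 19 left over.

3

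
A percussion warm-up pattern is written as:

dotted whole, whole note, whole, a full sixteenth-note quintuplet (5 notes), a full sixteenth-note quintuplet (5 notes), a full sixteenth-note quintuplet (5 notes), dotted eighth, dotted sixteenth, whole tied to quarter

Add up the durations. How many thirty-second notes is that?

In thirty-second notes: dotted whole = 48; whole note = 32; whole = 32; a full sixteenth-note quintuplet (5 notes) (five quintuplet sixteenths span one quarter) = 8; a full sixteenth-note quintuplet (5 notes) (five quintuplet sixteenths span one quarter) = 8; a full sixteenth-note quintuplet (5 notes) (five quintuplet sixteenths span one quarter) = 8; dotted eighth = 6; dotted sixteenth = 3; whole tied to quarter (whole + quarter) = 40.
Total: 48 + 32 + 32 + 8 + 8 + 8 + 6 + 3 + 40 = 185 thirty-second notes.

185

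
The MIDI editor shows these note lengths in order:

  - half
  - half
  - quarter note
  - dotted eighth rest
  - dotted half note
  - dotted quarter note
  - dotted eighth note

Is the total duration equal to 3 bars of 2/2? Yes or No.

No

One bar of 2/2 = 16 sixteenth notes, so 3 bars = 48.
In sixteenth notes: half = 8; half = 8; quarter note = 4; dotted eighth rest = 3; dotted half note = 12; dotted quarter note = 6; dotted eighth note = 3.
Sum: 8 + 8 + 4 + 3 + 12 + 6 + 3 = 44.
44 falls short of 48, so the answer is No.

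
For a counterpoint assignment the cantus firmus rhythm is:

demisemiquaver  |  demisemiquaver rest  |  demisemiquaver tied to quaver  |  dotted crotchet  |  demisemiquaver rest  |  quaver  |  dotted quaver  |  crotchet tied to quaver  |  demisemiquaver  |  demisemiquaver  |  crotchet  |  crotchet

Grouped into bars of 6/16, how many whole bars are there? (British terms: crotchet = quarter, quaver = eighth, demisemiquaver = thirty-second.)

One bar of 6/16 = 12 thirty-second notes.
Express everything in thirty-second notes: demisemiquaver = 1; demisemiquaver rest = 1; demisemiquaver tied to quaver (demisemiquaver + quaver) = 5; dotted crotchet = 12; demisemiquaver rest = 1; quaver = 4; dotted quaver = 6; crotchet tied to quaver (crotchet + quaver) = 12; demisemiquaver = 1; demisemiquaver = 1; crotchet = 8; crotchet = 8.
Adding: 1 + 1 + 5 + 12 + 1 + 4 + 6 + 12 + 1 + 1 + 8 + 8 = 60.
60 ÷ 12 = 5 complete bars with 0 left over.

5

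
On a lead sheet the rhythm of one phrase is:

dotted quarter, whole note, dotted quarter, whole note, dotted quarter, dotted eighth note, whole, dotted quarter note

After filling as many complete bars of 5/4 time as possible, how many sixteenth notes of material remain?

One bar of 5/4 = 20 sixteenth notes.
Convert each value to sixteenth notes: dotted quarter = 6; whole note = 16; dotted quarter = 6; whole note = 16; dotted quarter = 6; dotted eighth note = 3; whole = 16; dotted quarter note = 6.
Adding: 6 + 16 + 6 + 16 + 6 + 3 + 16 + 6 = 75.
75 ÷ 20 = 3 complete bars with 15 sixteenth notes remaining.

15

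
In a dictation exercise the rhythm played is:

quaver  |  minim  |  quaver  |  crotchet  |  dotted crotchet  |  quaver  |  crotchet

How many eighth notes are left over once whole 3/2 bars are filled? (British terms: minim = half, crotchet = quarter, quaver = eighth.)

One bar of 3/2 = 12 eighth notes.
In eighth notes: quaver = 1; minim = 4; quaver = 1; crotchet = 2; dotted crotchet = 3; quaver = 1; crotchet = 2.
Altogether 1 + 4 + 1 + 2 + 3 + 1 + 2 = 14.
14 ÷ 12 = 1 complete bar with 2 eighth notes remaining.

2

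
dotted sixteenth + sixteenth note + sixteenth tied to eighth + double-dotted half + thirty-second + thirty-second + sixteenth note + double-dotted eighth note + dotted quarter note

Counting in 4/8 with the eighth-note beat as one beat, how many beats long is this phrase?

One eighth-note beat = 4 thirty-second notes.
Each duration in thirty-second notes: dotted sixteenth = 3; sixteenth note = 2; sixteenth tied to eighth (sixteenth + eighth) = 6; double-dotted half = 28; thirty-second = 1; thirty-second = 1; sixteenth note = 2; double-dotted eighth note = 7; dotted quarter note = 12.
Adding: 3 + 2 + 6 + 28 + 1 + 1 + 2 + 7 + 12 = 62.
62 ÷ 4 = 15.5 beats.

15.5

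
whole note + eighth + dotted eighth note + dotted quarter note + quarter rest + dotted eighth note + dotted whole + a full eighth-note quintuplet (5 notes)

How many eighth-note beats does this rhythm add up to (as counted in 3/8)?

33

One eighth-note beat = 2 sixteenth notes.
Each duration in sixteenth notes: whole note = 16; eighth = 2; dotted eighth note = 3; dotted quarter note = 6; quarter rest = 4; dotted eighth note = 3; dotted whole = 24; a full eighth-note quintuplet (5 notes) (five quintuplet eighths span one half) = 8.
Total: 16 + 2 + 3 + 6 + 4 + 3 + 24 + 8 = 66.
66 ÷ 2 = 33 beats.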